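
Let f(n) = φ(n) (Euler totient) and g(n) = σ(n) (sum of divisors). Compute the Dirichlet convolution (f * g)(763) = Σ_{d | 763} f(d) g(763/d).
(φ * σ)(763) = 3052

Divisors of 763: [1, 7, 109, 763]. For each d | 763:
  d = 1: φ(1) · σ(763/1) = 1 · 880 = 880
  d = 7: φ(7) · σ(763/7) = 6 · 110 = 660
  d = 109: φ(109) · σ(763/109) = 108 · 8 = 864
  d = 763: φ(763) · σ(763/763) = 648 · 1 = 648
Summing: (φ * σ)(763) = 880 + 660 + 864 + 648 = 3052.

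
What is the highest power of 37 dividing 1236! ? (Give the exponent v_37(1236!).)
v_37(1236!) = 33

Legendre's formula: v_p(n!) = Σ_{k ≥ 1} ⌊n / p^k⌋. For p = 37, n = 1236, the terms are:
  ⌊1236/37^1⌋ = ⌊1236/37⌋ = 33
(the next term ⌊1236/37^2⌋ = 0, terminating the sum). Summing: v_37(1236!) = 33 = 33.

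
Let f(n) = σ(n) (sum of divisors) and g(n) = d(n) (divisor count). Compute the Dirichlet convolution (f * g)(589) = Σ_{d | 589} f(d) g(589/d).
(σ * d)(589) = 748

Divisors of 589: [1, 19, 31, 589]. For each d | 589:
  d = 1: σ(1) · d(589/1) = 1 · 4 = 4
  d = 19: σ(19) · d(589/19) = 20 · 2 = 40
  d = 31: σ(31) · d(589/31) = 32 · 2 = 64
  d = 589: σ(589) · d(589/589) = 640 · 1 = 640
Summing: (σ * d)(589) = 4 + 40 + 64 + 640 = 748.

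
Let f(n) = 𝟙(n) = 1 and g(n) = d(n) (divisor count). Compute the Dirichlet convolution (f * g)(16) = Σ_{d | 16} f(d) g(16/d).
(𝟙 * d)(16) = 15

Divisors of 16: [1, 2, 4, 8, 16]. For each d | 16:
  d = 1: 𝟙(1) · d(16/1) = 1 · 5 = 5
  d = 2: 𝟙(2) · d(16/2) = 1 · 4 = 4
  d = 4: 𝟙(4) · d(16/4) = 1 · 3 = 3
  d = 8: 𝟙(8) · d(16/8) = 1 · 2 = 2
  d = 16: 𝟙(16) · d(16/16) = 1 · 1 = 1
Summing: (𝟙 * d)(16) = 5 + 4 + 3 + 2 + 1 = 15.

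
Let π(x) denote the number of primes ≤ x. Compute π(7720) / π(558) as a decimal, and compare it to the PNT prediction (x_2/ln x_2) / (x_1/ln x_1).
π(7720)/π(558) = 979/102 ≈ 9.5980;  PNT prediction ≈ 9.7746.

π(558) = 102 and π(7720) = 979, so π(7720)/π(558) ≈ 9.5980. The PNT-predicted ratio is (7720/ln(7720)) / (558/ln(558)) ≈ 9.7746. The two agree to within a few percent, as expected.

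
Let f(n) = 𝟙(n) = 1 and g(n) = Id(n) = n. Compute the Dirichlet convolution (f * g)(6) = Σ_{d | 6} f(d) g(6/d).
(𝟙 * Id)(6) = 12

Divisors of 6: [1, 2, 3, 6]. For each d | 6:
  d = 1: 𝟙(1) · Id(6/1) = 1 · 6 = 6
  d = 2: 𝟙(2) · Id(6/2) = 1 · 3 = 3
  d = 3: 𝟙(3) · Id(6/3) = 1 · 2 = 2
  d = 6: 𝟙(6) · Id(6/6) = 1 · 1 = 1
Summing: (𝟙 * Id)(6) = 6 + 3 + 2 + 1 = 12.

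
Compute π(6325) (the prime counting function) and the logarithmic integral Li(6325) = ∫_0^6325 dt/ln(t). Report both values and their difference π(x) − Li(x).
π(6325) = 823;  Li(6325) ≈ 837.66;  π(x) − Li(x) ≈ -14.66.

Direct count of primes ≤ 6325 gives π(6325) = 823. Numerical evaluation of the logarithmic integral gives Li(6325) ≈ 837.66. The difference π(x) − Li(x) ≈ -14.66 is typically negative for small/moderate x (Li(x) overestimates), though Littlewood's theorem shows this sign changes infinitely often.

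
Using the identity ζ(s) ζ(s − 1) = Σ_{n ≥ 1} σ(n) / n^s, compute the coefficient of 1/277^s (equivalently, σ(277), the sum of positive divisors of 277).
σ(277) = 278

In the product (Σ m^0/m^s)(Σ k / k^s) = Σ (Σ_{d | n} d) / n^s, the coefficient of 1/n^s is σ(n) = Σ_{d | n} d. For n = 277, divisors are [1, 277]; summing: σ(277) = 278.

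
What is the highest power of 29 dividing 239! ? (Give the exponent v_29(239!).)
v_29(239!) = 8

Legendre's formula: v_p(n!) = Σ_{k ≥ 1} ⌊n / p^k⌋. For p = 29, n = 239, the terms are:
  ⌊239/29^1⌋ = ⌊239/29⌋ = 8
(the next term ⌊239/29^2⌋ = 0, terminating the sum). Summing: v_29(239!) = 8 = 8.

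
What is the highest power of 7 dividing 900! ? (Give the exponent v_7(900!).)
v_7(900!) = 148

Legendre's formula: v_p(n!) = Σ_{k ≥ 1} ⌊n / p^k⌋. For p = 7, n = 900, the terms are:
  ⌊900/7^1⌋ = ⌊900/7⌋ = 128
  ⌊900/7^2⌋ = ⌊900/49⌋ = 18
  ⌊900/7^3⌋ = ⌊900/343⌋ = 2
(the next term ⌊900/7^4⌋ = 0, terminating the sum). Summing: v_7(900!) = 128 + 18 + 2 = 148.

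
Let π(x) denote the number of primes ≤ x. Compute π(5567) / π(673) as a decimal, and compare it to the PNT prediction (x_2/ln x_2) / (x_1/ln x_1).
π(5567)/π(673) = 734/122 ≈ 6.0164;  PNT prediction ≈ 6.2455.

π(673) = 122 and π(5567) = 734, so π(5567)/π(673) ≈ 6.0164. The PNT-predicted ratio is (5567/ln(5567)) / (673/ln(673)) ≈ 6.2455. The two agree to within a few percent, as expected.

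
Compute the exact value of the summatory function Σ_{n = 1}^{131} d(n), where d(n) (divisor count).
Σ_{n ≤ 131} d(n) = 659

Compute d(n) for each 1 ≤ n ≤ 131: d(1) = 1, d(2) = 2, d(3) = 2, d(4) = 3, d(5) = 2, d(6) = 4, d(7) = 2, d(8) = 4, d(9) = 3, d(10) = 4, d(11) = 2, d(12) = 6, d(13) = 2, d(14) = 4, d(15) = 4, d(16) = 5, d(17) = 2, d(18) = 6, d(19) = 2, d(20) = 6, d(21) = 4, d(22) = 4, d(23) = 2, d(24) = 8, d(25) = 3, d(26) = 4, d(27) = 4, d(28) = 6, d(29) = 2, d(30) = 8, d(31) = 2, d(32) = 6, d(33) = 4, d(34) = 4, d(35) = 4, d(36) = 9, d(37) = 2, d(38) = 4, d(39) = 4, d(40) = 8, d(41) = 2, d(42) = 8, d(43) = 2, d(44) = 6, d(45) = 6, d(46) = 4, d(47) = 2, d(48) = 10, d(49) = 3, d(50) = 6, d(51) = 4, d(52) = 6, d(53) = 2, d(54) = 8, d(55) = 4, d(56) = 8, d(57) = 4, d(58) = 4, d(59) = 2, d(60) = 12, d(61) = 2, d(62) = 4, d(63) = 6, d(64) = 7, d(65) = 4, d(66) = 8, d(67) = 2, d(68) = 6, d(69) = 4, d(70) = 8, d(71) = 2, d(72) = 12, d(73) = 2, d(74) = 4, d(75) = 6, d(76) = 6, d(77) = 4, d(78) = 8, d(79) = 2, d(80) = 10, d(81) = 5, d(82) = 4, d(83) = 2, d(84) = 12, d(85) = 4, d(86) = 4, d(87) = 4, d(88) = 8, d(89) = 2, d(90) = 12, d(91) = 4, d(92) = 6, d(93) = 4, d(94) = 4, d(95) = 4, d(96) = 12, d(97) = 2, d(98) = 6, d(99) = 6, d(100) = 9, d(101) = 2, d(102) = 8, d(103) = 2, d(104) = 8, d(105) = 8, d(106) = 4, d(107) = 2, d(108) = 12, d(109) = 2, d(110) = 8, d(111) = 4, d(112) = 10, d(113) = 2, d(114) = 8, d(115) = 4, d(116) = 6, d(117) = 6, d(118) = 4, d(119) = 4, d(120) = 16, d(121) = 3, d(122) = 4, d(123) = 4, d(124) = 6, d(125) = 4, d(126) = 12, d(127) = 2, d(128) = 8, d(129) = 4, d(130) = 8, d(131) = 2. Summing all 131 values: 659. (Dirichlet's divisor formula: Σ_{n ≤ x} d(n) = x ln(x) + (2γ − 1) x + O(√x). For x = 131, the asymptotic estimate is ≈ 658.88.)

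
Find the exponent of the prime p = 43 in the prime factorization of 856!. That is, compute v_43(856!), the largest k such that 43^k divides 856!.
v_43(856!) = 19

Legendre's formula: v_p(n!) = Σ_{k ≥ 1} ⌊n / p^k⌋. For p = 43, n = 856, the terms are:
  ⌊856/43^1⌋ = ⌊856/43⌋ = 19
(the next term ⌊856/43^2⌋ = 0, terminating the sum). Summing: v_43(856!) = 19 = 19.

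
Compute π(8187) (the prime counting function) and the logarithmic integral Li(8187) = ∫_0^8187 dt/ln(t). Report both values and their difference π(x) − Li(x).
π(8187) = 1027;  Li(8187) ≈ 1047.20;  π(x) − Li(x) ≈ -20.20.

Direct count of primes ≤ 8187 gives π(8187) = 1027. Numerical evaluation of the logarithmic integral gives Li(8187) ≈ 1047.20. The difference π(x) − Li(x) ≈ -20.20 is typically negative for small/moderate x (Li(x) overestimates), though Littlewood's theorem shows this sign changes infinitely often.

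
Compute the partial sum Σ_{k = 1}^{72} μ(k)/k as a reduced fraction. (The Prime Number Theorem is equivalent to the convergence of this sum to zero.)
Σ μ(k)/k = -200643437220052588790575/15941166575048541741926154

Values of μ(k) for 1 ≤ k ≤ 72: μ(1) = 1, μ(2) = -1, μ(3) = -1, μ(5) = -1, μ(6) = 1, μ(7) = -1, μ(10) = 1, μ(11) = -1, μ(13) = -1, μ(14) = 1, μ(15) = 1, μ(17) = -1, μ(19) = -1, μ(21) = 1, μ(22) = 1, μ(23) = -1, μ(26) = 1, μ(29) = -1, μ(30) = -1, μ(31) = -1, μ(33) = 1, μ(34) = 1, μ(35) = 1, μ(37) = -1, μ(38) = 1, μ(39) = 1, μ(41) = -1, μ(42) = -1, μ(43) = -1, μ(46) = 1, μ(47) = -1, μ(51) = 1, μ(53) = -1, μ(55) = 1, μ(57) = 1, μ(58) = 1, μ(59) = -1, μ(61) = -1, μ(62) = 1, μ(65) = 1, μ(66) = -1, μ(67) = -1, μ(69) = 1, μ(70) = -1, μ(71) = -1, with μ = 0 on non-squarefree integers. Summing μ(k)/k for k where μ(k) ≠ 0 gives -200643437220052588790575/15941166575048541741926154 ≈ -0.0126. (PNT ⟺ this sum → 0 as n → ∞.)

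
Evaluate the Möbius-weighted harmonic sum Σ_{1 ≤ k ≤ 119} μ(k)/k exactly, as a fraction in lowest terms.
Σ μ(k)/k = -57036343158881297864991132838495688289960443/6322010928083521557629041258308732498654937398

Values of μ(k) for 1 ≤ k ≤ 119: μ(1) = 1, μ(2) = -1, μ(3) = -1, μ(5) = -1, μ(6) = 1, μ(7) = -1, μ(10) = 1, μ(11) = -1, μ(13) = -1, μ(14) = 1, μ(15) = 1, μ(17) = -1, μ(19) = -1, μ(21) = 1, μ(22) = 1, μ(23) = -1, μ(26) = 1, μ(29) = -1, μ(30) = -1, μ(31) = -1, μ(33) = 1, μ(34) = 1, μ(35) = 1, μ(37) = -1, μ(38) = 1, μ(39) = 1, μ(41) = -1, μ(42) = -1, μ(43) = -1, μ(46) = 1, μ(47) = -1, μ(51) = 1, μ(53) = -1, μ(55) = 1, μ(57) = 1, μ(58) = 1, μ(59) = -1, μ(61) = -1, μ(62) = 1, μ(65) = 1, μ(66) = -1, μ(67) = -1, μ(69) = 1, μ(70) = -1, μ(71) = -1, μ(73) = -1, μ(74) = 1, μ(77) = 1, μ(78) = -1, μ(79) = -1, μ(82) = 1, μ(83) = -1, μ(85) = 1, μ(86) = 1, μ(87) = 1, μ(89) = -1, μ(91) = 1, μ(93) = 1, μ(94) = 1, μ(95) = 1, μ(97) = -1, μ(101) = -1, μ(102) = -1, μ(103) = -1, μ(105) = -1, μ(106) = 1, μ(107) = -1, μ(109) = -1, μ(110) = -1, μ(111) = 1, μ(113) = -1, μ(114) = -1, μ(115) = 1, μ(118) = 1, μ(119) = 1, with μ = 0 on non-squarefree integers. Summing μ(k)/k for k where μ(k) ≠ 0 gives -57036343158881297864991132838495688289960443/6322010928083521557629041258308732498654937398 ≈ -0.0090. (PNT ⟺ this sum → 0 as n → ∞.)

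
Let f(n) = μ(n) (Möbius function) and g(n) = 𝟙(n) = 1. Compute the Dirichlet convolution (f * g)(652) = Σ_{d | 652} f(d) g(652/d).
(μ * 𝟙)(652) = 0

Divisors of 652: [1, 2, 4, 163, 326, 652]. For each d | 652:
  d = 1: μ(1) · 𝟙(652/1) = 1 · 1 = 1
  d = 2: μ(2) · 𝟙(652/2) = -1 · 1 = -1
  d = 4: μ(4) · 𝟙(652/4) = 0 · 1 = 0
  d = 163: μ(163) · 𝟙(652/163) = -1 · 1 = -1
  d = 326: μ(326) · 𝟙(652/326) = 1 · 1 = 1
  d = 652: μ(652) · 𝟙(652/652) = 0 · 1 = 0
Summing: (μ * 𝟙)(652) = 1 + -1 + 0 + -1 + 1 + 0 = 0.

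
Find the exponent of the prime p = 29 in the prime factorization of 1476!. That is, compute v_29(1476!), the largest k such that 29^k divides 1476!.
v_29(1476!) = 51

Legendre's formula: v_p(n!) = Σ_{k ≥ 1} ⌊n / p^k⌋. For p = 29, n = 1476, the terms are:
  ⌊1476/29^1⌋ = ⌊1476/29⌋ = 50
  ⌊1476/29^2⌋ = ⌊1476/841⌋ = 1
(the next term ⌊1476/29^3⌋ = 0, terminating the sum). Summing: v_29(1476!) = 50 + 1 = 51.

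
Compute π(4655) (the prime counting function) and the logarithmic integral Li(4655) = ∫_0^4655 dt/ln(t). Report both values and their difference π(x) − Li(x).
π(4655) = 629;  Li(4655) ≈ 643.61;  π(x) − Li(x) ≈ -14.61.

Direct count of primes ≤ 4655 gives π(4655) = 629. Numerical evaluation of the logarithmic integral gives Li(4655) ≈ 643.61. The difference π(x) − Li(x) ≈ -14.61 is typically negative for small/moderate x (Li(x) overestimates), though Littlewood's theorem shows this sign changes infinitely often.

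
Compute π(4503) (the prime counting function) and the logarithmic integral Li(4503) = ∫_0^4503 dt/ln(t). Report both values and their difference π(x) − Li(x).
π(4503) = 610;  Li(4503) ≈ 625.57;  π(x) − Li(x) ≈ -15.57.

Direct count of primes ≤ 4503 gives π(4503) = 610. Numerical evaluation of the logarithmic integral gives Li(4503) ≈ 625.57. The difference π(x) − Li(x) ≈ -15.57 is typically negative for small/moderate x (Li(x) overestimates), though Littlewood's theorem shows this sign changes infinitely often.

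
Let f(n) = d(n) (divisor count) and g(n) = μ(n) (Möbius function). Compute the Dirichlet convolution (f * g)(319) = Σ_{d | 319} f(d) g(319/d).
(d * μ)(319) = 1

Divisors of 319: [1, 11, 29, 319]. For each d | 319:
  d = 1: d(1) · μ(319/1) = 1 · 1 = 1
  d = 11: d(11) · μ(319/11) = 2 · -1 = -2
  d = 29: d(29) · μ(319/29) = 2 · -1 = -2
  d = 319: d(319) · μ(319/319) = 4 · 1 = 4
Summing: (d * μ)(319) = 1 + -2 + -2 + 4 = 1.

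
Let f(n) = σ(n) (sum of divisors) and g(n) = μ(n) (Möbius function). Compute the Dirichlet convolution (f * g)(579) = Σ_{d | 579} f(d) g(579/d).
(σ * μ)(579) = 579

Divisors of 579: [1, 3, 193, 579]. For each d | 579:
  d = 1: σ(1) · μ(579/1) = 1 · 1 = 1
  d = 3: σ(3) · μ(579/3) = 4 · -1 = -4
  d = 193: σ(193) · μ(579/193) = 194 · -1 = -194
  d = 579: σ(579) · μ(579/579) = 776 · 1 = 776
Summing: (σ * μ)(579) = 1 + -4 + -194 + 776 = 579.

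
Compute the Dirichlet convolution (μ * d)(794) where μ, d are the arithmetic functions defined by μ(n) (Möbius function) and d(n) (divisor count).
(μ * d)(794) = 1

Divisors of 794: [1, 2, 397, 794]. For each d | 794:
  d = 1: μ(1) · d(794/1) = 1 · 4 = 4
  d = 2: μ(2) · d(794/2) = -1 · 2 = -2
  d = 397: μ(397) · d(794/397) = -1 · 2 = -2
  d = 794: μ(794) · d(794/794) = 1 · 1 = 1
Summing: (μ * d)(794) = 4 + -2 + -2 + 1 = 1.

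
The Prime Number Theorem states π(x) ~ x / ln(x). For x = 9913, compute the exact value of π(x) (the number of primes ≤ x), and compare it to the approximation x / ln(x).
π(9913) = 1222;  x/ln(x) ≈ 1077.31;  relative error ≈ 11.84%.

Directly count primes up to 9913: π(9913) = 1222. The PNT approximation gives 9913/ln(9913) ≈ 9913/9.20160 ≈ 1077.31. Relative error (π(x) − x/ln(x)) / π(x) ≈ 11.84%; the approximation is known to undercount slightly (Li(x) is a better estimate).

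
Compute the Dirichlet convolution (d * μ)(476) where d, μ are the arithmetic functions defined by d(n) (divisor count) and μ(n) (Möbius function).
(d * μ)(476) = 1

Divisors of 476: [1, 2, 4, 7, 14, 17, 28, 34, 68, 119, 238, 476]. For each d | 476:
  d = 1: d(1) · μ(476/1) = 1 · 0 = 0
  d = 2: d(2) · μ(476/2) = 2 · -1 = -2
  d = 4: d(4) · μ(476/4) = 3 · 1 = 3
  d = 7: d(7) · μ(476/7) = 2 · 0 = 0
  d = 14: d(14) · μ(476/14) = 4 · 1 = 4
  d = 17: d(17) · μ(476/17) = 2 · 0 = 0
  d = 28: d(28) · μ(476/28) = 6 · -1 = -6
  d = 34: d(34) · μ(476/34) = 4 · 1 = 4
  d = 68: d(68) · μ(476/68) = 6 · -1 = -6
  d = 119: d(119) · μ(476/119) = 4 · 0 = 0
  d = 238: d(238) · μ(476/238) = 8 · -1 = -8
  d = 476: d(476) · μ(476/476) = 12 · 1 = 12
Summing: (d * μ)(476) = 0 + -2 + 3 + 0 + 4 + 0 + -6 + 4 + -6 + 0 + -8 + 12 = 1.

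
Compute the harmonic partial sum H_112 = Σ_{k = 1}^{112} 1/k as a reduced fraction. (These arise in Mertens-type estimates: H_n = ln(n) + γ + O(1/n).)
H_112 = 815184434573383335650686014939192934428778620497/153803387341307877636928566091115101174034840640

Direct summation: H_112 = 1 + 1/2 + ... + 1/112. The least common denominator is lcm(1, ..., 112) = 8459186303771933270031071135011330564571916235200; over this denominator the numerator is 8459186303771933270031071135011330564571916235200 + 4229593151885966635015535567505665282285958117600 + 2819728767923977756677023711670443521523972078400 + 2114796575942983317507767783752832641142979058800 + 1691837260754386654006214227002266112914383247040 + 1409864383961988878338511855835221760761986039200 + 1208455186253133324290153019287332937795988033600 + 1057398287971491658753883891876416320571489529400 + 939909589307992585559007903890147840507990692800 + 845918630377193327003107113501133056457191623520 + 769016936706539388184642830455575505870174203200 + 704932191980994439169255927917610880380993019600 + 650706638751687174617774702693179274197839710400 + 604227593126566662145076509643666468897994016800 + 563945753584795551335404742334088704304794415680 + 528699143985745829376941945938208160285744764700 + 497599194339525486472415949118313562621877425600 + 469954794653996292779503951945073920253995346400 + 445220331777470172106898480790070029714311380800 + 422959315188596663501553556750566528228595811760 + 402818395417711108096717673095777645931996011200 + 384508468353269694092321415227787752935087101600 + 367790708859649272610046571087449154981387662400 + 352466095990497219584627963958805440190496509800 + 338367452150877330801242845400453222582876649408 + 325353319375843587308887351346589637098919855200 + 313303196435997528519669301296715946835996897600 + 302113796563283331072538254821833234448997008400 + 291696079440411492070036935690045881536962628800 + 281972876792397775667702371167044352152397207840 + 272876977541030105484873262419720340792642459200 + 264349571992872914688470972969104080142872382350 + 256338978902179796061547610151858501956724734400 + 248799597169762743236207974559156781310938712800 + 241691037250626664858030603857466587559197606720 + 234977397326998146389751975972536960126997673200 + 228626656858700899190028949594900826069511249600 + 222610165888735086053449240395035014857155690400 + 216902212917229058205924900897726424732613236800 + 211479657594298331750776778375283264114297905880 + 206321617165169104147099295975886111331022347200 + 201409197708855554048358836547888822965998005600 + 196725262878417052791420258953751873594695726400 + 192254234176634847046160707613893876467543550800 + 187981917861598517111801580778029568101598138560 + 183895354429824636305023285543724577490693831200 + 179982687314296452553852577340666607756849281600 + 176233047995248609792313981979402720095248254900 + 172636455179019046327164717041047562542284004800 + 169183726075438665400621422700226611291438324704 + 165866398113175162157471983039437854207292475200 + 162676659687921793654443675673294818549459927600 + 159607288750413835283605115754930765369281438400 + 156651598217998764259834650648357973417998448800 + 153803387341307877636928566091115101174034840640 + 151056898281641665536269127410916617224498504200 + 148406777259156724035632826930023343238103793600 + 145848039720205746035018467845022940768481314400 + 143376039046981919831035103983242890924947732800 + 140986438396198887833851185583522176076198603920 + 138675185307736610984115920246087386304457643200 + 136438488770515052742436631209860170396321229600 + 134272798472570369365572557698592548643998670400 + 132174785996436457344235486484552040071436191175 + 130141327750337434923554940538635854839567942080 + 128169489451089898030773805075929250978362367200 + 126256511996596018955687628880766127829431585600 + 124399798584881371618103987279578390655469356400 + 122596902953216424203348857029149718327129220800 + 120845518625313332429015301928733293779598803360 + 119143469067210327746916494859314514993970651200 + 117488698663499073194875987986268480063498836600 + 115879264435231962603165358013853843350300222400 + 114313328429350449595014474797450413034755624800 + 112789150716959110267080948466817740860958883136 + 111305082944367543026724620197517507428577845200 + 109859562386648484026377547207939357981453457600 + 108451106458614529102962450448863212366306618400 + 107078307642682699620646470063434564108505268800 + 105739828797149165875388389187641632057148952940 + 104434398811999176173223100432238648945332299200 + 103160808582584552073549647987943055665511173600 + 101917907274360641807603266686883500777974894400 + 100704598854427777024179418273944411482999002800 + 99519838867905097294483189823662712524375485120 + 98362631439208526395710129476875936797347863200 + 97232026480137164023345645230015293845654209600 + 96127117088317423523080353806946938233771775400 + 95047037121032958090236754325970006343504676800 + 93990958930799258555900790389014784050799069280 + 92958091250241024945396386099025610599691387200 + 91947677214912318152511642771862288745346915600 + 90958992513676701828291087473240113597547486400 + 89991343657148226276926288670333303878424640800 + 89044066355494034421379696158014005942862276160 + 88116523997624304896156990989701360047624127450 + 87208106224452920309598671494962170768782641600 + 86318227589509523163582358520523781271142002400 + 85446326300726598687182536717286167318908244800 + 84591863037719332700310711350113305645719162352 + 83754319839326071980505654802092381827444715200 + 82933199056587581078735991519718927103646237600 + 82128022366717798738165739174867287034678798400 + 81338329843960896827221837836647409274729963800 + 80563679083542221619343534619155529186399202240 + 79803644375206917641802557877465382684640719200 + 79057815923102180093748328364591874435251553600 + 78325799108999382129917325324178986708999224400 + 77607213796072782293863037935883766647448772800 + 76901693670653938818464283045557550587017420320 + 76208885619566966396676316531633608689837083200 + 75528449140820832768134563705458308612249252100 = 44835143901536083460787730821655611393582824127335, so H_112 = 44835143901536083460787730821655611393582824127335/8459186303771933270031071135011330564571916235200; reducing by gcd(44835143901536083460787730821655611393582824127335, 8459186303771933270031071135011330564571916235200) = 55 gives 815184434573383335650686014939192934428778620497/153803387341307877636928566091115101174034840640 ≈ 5.30017. (The PNT-adjacent estimate ln(112) + γ ≈ 5.29571 matches within O(1/n).)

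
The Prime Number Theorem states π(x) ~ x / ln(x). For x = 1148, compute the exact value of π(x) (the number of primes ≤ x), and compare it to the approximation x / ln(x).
π(1148) = 189;  x/ln(x) ≈ 162.93;  relative error ≈ 13.79%.

Directly count primes up to 1148: π(1148) = 189. The PNT approximation gives 1148/ln(1148) ≈ 1148/7.04578 ≈ 162.93. Relative error (π(x) − x/ln(x)) / π(x) ≈ 13.79%; the approximation is known to undercount slightly (Li(x) is a better estimate).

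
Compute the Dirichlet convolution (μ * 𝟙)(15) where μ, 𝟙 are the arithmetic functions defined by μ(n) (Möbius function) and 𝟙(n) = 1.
(μ * 𝟙)(15) = 0

Divisors of 15: [1, 3, 5, 15]. For each d | 15:
  d = 1: μ(1) · 𝟙(15/1) = 1 · 1 = 1
  d = 3: μ(3) · 𝟙(15/3) = -1 · 1 = -1
  d = 5: μ(5) · 𝟙(15/5) = -1 · 1 = -1
  d = 15: μ(15) · 𝟙(15/15) = 1 · 1 = 1
Summing: (μ * 𝟙)(15) = 1 + -1 + -1 + 1 = 0.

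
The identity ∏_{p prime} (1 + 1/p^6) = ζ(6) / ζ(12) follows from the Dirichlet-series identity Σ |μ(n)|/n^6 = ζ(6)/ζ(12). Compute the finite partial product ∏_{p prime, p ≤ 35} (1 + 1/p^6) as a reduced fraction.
∏ = 27817995139941732182652708678753385001734002671757520/27350499395438163022926501194256392285250955967934357

The primes p ≤ 35 are [2, 3, 5, 7, 11, 13, 17, 19, 23, 29, 31]. For each, (1 + 1/p^6) = (p^6 + 1)/p^6. Multiplying these fractions over p ∈ [2, 3, 5, 7, 11, 13, 17, 19, 23, 29, 31] gives 27817995139941732182652708678753385001734002671757520/27350499395438163022926501194256392285250955967934357. (In the limit P → ∞ this tends to ζ(6)/ζ(12).)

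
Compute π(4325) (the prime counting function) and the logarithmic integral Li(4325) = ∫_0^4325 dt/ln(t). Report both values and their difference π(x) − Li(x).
π(4325) = 590;  Li(4325) ≈ 604.36;  π(x) − Li(x) ≈ -14.36.

Direct count of primes ≤ 4325 gives π(4325) = 590. Numerical evaluation of the logarithmic integral gives Li(4325) ≈ 604.36. The difference π(x) − Li(x) ≈ -14.36 is typically negative for small/moderate x (Li(x) overestimates), though Littlewood's theorem shows this sign changes infinitely often.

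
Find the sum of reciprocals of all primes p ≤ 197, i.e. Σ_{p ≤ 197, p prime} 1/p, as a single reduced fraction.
Σ 1/p = 76196574135067008118914163673288637004399442476398684669741544152346284384175423/39195588149163123383161804554421175259738677336198748467804183290796540382737190

π(197) = 45, so the primes ≤ 197 are [2, 3, 5, 7, 11, 13, 17, 19, 23, 29, 31, 37, 41, 43, 47, 53, 59, 61, 67, 71, 73, 79, 83, 89, 97, 101, 103, 107, 109, 113, 127, 131, 137, 139, 149, 151, 157, 163, 167, 173, 179, 181, 191, 193, 197]. Summing 1/p over these primes: 76196574135067008118914163673288637004399442476398684669741544152346284384175423/39195588149163123383161804554421175259738677336198748467804183290796540382737190 ≈ 1.9440. Mertens estimate ln ln(197) + 0.2615 ≈ 1.9260.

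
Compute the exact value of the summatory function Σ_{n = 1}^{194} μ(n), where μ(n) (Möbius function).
Σ_{n ≤ 194} μ(n) = -5

Compute μ(n) for each 1 ≤ n ≤ 194: μ(1) = 1, μ(2) = -1, μ(3) = -1, μ(4) = 0, μ(5) = -1, μ(6) = 1, μ(7) = -1, μ(8) = 0, μ(9) = 0, μ(10) = 1, μ(11) = -1, μ(12) = 0, μ(13) = -1, μ(14) = 1, μ(15) = 1, μ(16) = 0, μ(17) = -1, μ(18) = 0, μ(19) = -1, μ(20) = 0, μ(21) = 1, μ(22) = 1, μ(23) = -1, μ(24) = 0, μ(25) = 0, μ(26) = 1, μ(27) = 0, μ(28) = 0, μ(29) = -1, μ(30) = -1, μ(31) = -1, μ(32) = 0, μ(33) = 1, μ(34) = 1, μ(35) = 1, μ(36) = 0, μ(37) = -1, μ(38) = 1, μ(39) = 1, μ(40) = 0, μ(41) = -1, μ(42) = -1, μ(43) = -1, μ(44) = 0, μ(45) = 0, μ(46) = 1, μ(47) = -1, μ(48) = 0, μ(49) = 0, μ(50) = 0, μ(51) = 1, μ(52) = 0, μ(53) = -1, μ(54) = 0, μ(55) = 1, μ(56) = 0, μ(57) = 1, μ(58) = 1, μ(59) = -1, μ(60) = 0, μ(61) = -1, μ(62) = 1, μ(63) = 0, μ(64) = 0, μ(65) = 1, μ(66) = -1, μ(67) = -1, μ(68) = 0, μ(69) = 1, μ(70) = -1, μ(71) = -1, μ(72) = 0, μ(73) = -1, μ(74) = 1, μ(75) = 0, μ(76) = 0, μ(77) = 1, μ(78) = -1, μ(79) = -1, μ(80) = 0, μ(81) = 0, μ(82) = 1, μ(83) = -1, μ(84) = 0, μ(85) = 1, μ(86) = 1, μ(87) = 1, μ(88) = 0, μ(89) = -1, μ(90) = 0, μ(91) = 1, μ(92) = 0, μ(93) = 1, μ(94) = 1, μ(95) = 1, μ(96) = 0, μ(97) = -1, μ(98) = 0, μ(99) = 0, μ(100) = 0, μ(101) = -1, μ(102) = -1, μ(103) = -1, μ(104) = 0, μ(105) = -1, μ(106) = 1, μ(107) = -1, μ(108) = 0, μ(109) = -1, μ(110) = -1, μ(111) = 1, μ(112) = 0, μ(113) = -1, μ(114) = -1, μ(115) = 1, μ(116) = 0, μ(117) = 0, μ(118) = 1, μ(119) = 1, μ(120) = 0, μ(121) = 0, μ(122) = 1, μ(123) = 1, μ(124) = 0, μ(125) = 0, μ(126) = 0, μ(127) = -1, μ(128) = 0, μ(129) = 1, μ(130) = -1, μ(131) = -1, μ(132) = 0, μ(133) = 1, μ(134) = 1, μ(135) = 0, μ(136) = 0, μ(137) = -1, μ(138) = -1, μ(139) = -1, μ(140) = 0, μ(141) = 1, μ(142) = 1, μ(143) = 1, μ(144) = 0, μ(145) = 1, μ(146) = 1, μ(147) = 0, μ(148) = 0, μ(149) = -1, μ(150) = 0, μ(151) = -1, μ(152) = 0, μ(153) = 0, μ(154) = -1, μ(155) = 1, μ(156) = 0, μ(157) = -1, μ(158) = 1, μ(159) = 1, μ(160) = 0, μ(161) = 1, μ(162) = 0, μ(163) = -1, μ(164) = 0, μ(165) = -1, μ(166) = 1, μ(167) = -1, μ(168) = 0, μ(169) = 0, μ(170) = -1, μ(171) = 0, μ(172) = 0, μ(173) = -1, μ(174) = -1, μ(175) = 0, μ(176) = 0, μ(177) = 1, μ(178) = 1, μ(179) = -1, μ(180) = 0, μ(181) = -1, μ(182) = -1, μ(183) = 1, μ(184) = 0, μ(185) = 1, μ(186) = -1, μ(187) = 1, μ(188) = 0, μ(189) = 0, μ(190) = -1, μ(191) = -1, μ(192) = 0, μ(193) = -1, μ(194) = 1. Summing all 194 values: -5. (Mertens function M(x) = Σ_{n ≤ x} μ(n); on average M(x) should be small (PNT ⟺ M(x) = o(x)).)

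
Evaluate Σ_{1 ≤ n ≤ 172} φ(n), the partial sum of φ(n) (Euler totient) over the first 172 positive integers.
Σ_{n ≤ 172} φ(n) = 9022

Compute φ(n) for each 1 ≤ n ≤ 172: φ(1) = 1, φ(2) = 1, φ(3) = 2, φ(4) = 2, φ(5) = 4, φ(6) = 2, φ(7) = 6, φ(8) = 4, φ(9) = 6, φ(10) = 4, φ(11) = 10, φ(12) = 4, φ(13) = 12, φ(14) = 6, φ(15) = 8, φ(16) = 8, φ(17) = 16, φ(18) = 6, φ(19) = 18, φ(20) = 8, φ(21) = 12, φ(22) = 10, φ(23) = 22, φ(24) = 8, φ(25) = 20, φ(26) = 12, φ(27) = 18, φ(28) = 12, φ(29) = 28, φ(30) = 8, φ(31) = 30, φ(32) = 16, φ(33) = 20, φ(34) = 16, φ(35) = 24, φ(36) = 12, φ(37) = 36, φ(38) = 18, φ(39) = 24, φ(40) = 16, φ(41) = 40, φ(42) = 12, φ(43) = 42, φ(44) = 20, φ(45) = 24, φ(46) = 22, φ(47) = 46, φ(48) = 16, φ(49) = 42, φ(50) = 20, φ(51) = 32, φ(52) = 24, φ(53) = 52, φ(54) = 18, φ(55) = 40, φ(56) = 24, φ(57) = 36, φ(58) = 28, φ(59) = 58, φ(60) = 16, φ(61) = 60, φ(62) = 30, φ(63) = 36, φ(64) = 32, φ(65) = 48, φ(66) = 20, φ(67) = 66, φ(68) = 32, φ(69) = 44, φ(70) = 24, φ(71) = 70, φ(72) = 24, φ(73) = 72, φ(74) = 36, φ(75) = 40, φ(76) = 36, φ(77) = 60, φ(78) = 24, φ(79) = 78, φ(80) = 32, φ(81) = 54, φ(82) = 40, φ(83) = 82, φ(84) = 24, φ(85) = 64, φ(86) = 42, φ(87) = 56, φ(88) = 40, φ(89) = 88, φ(90) = 24, φ(91) = 72, φ(92) = 44, φ(93) = 60, φ(94) = 46, φ(95) = 72, φ(96) = 32, φ(97) = 96, φ(98) = 42, φ(99) = 60, φ(100) = 40, φ(101) = 100, φ(102) = 32, φ(103) = 102, φ(104) = 48, φ(105) = 48, φ(106) = 52, φ(107) = 106, φ(108) = 36, φ(109) = 108, φ(110) = 40, φ(111) = 72, φ(112) = 48, φ(113) = 112, φ(114) = 36, φ(115) = 88, φ(116) = 56, φ(117) = 72, φ(118) = 58, φ(119) = 96, φ(120) = 32, φ(121) = 110, φ(122) = 60, φ(123) = 80, φ(124) = 60, φ(125) = 100, φ(126) = 36, φ(127) = 126, φ(128) = 64, φ(129) = 84, φ(130) = 48, φ(131) = 130, φ(132) = 40, φ(133) = 108, φ(134) = 66, φ(135) = 72, φ(136) = 64, φ(137) = 136, φ(138) = 44, φ(139) = 138, φ(140) = 48, φ(141) = 92, φ(142) = 70, φ(143) = 120, φ(144) = 48, φ(145) = 112, φ(146) = 72, φ(147) = 84, φ(148) = 72, φ(149) = 148, φ(150) = 40, φ(151) = 150, φ(152) = 72, φ(153) = 96, φ(154) = 60, φ(155) = 120, φ(156) = 48, φ(157) = 156, φ(158) = 78, φ(159) = 104, φ(160) = 64, φ(161) = 132, φ(162) = 54, φ(163) = 162, φ(164) = 80, φ(165) = 80, φ(166) = 82, φ(167) = 166, φ(168) = 48, φ(169) = 156, φ(170) = 64, φ(171) = 108, φ(172) = 84. Summing all 172 values: 9022. (Average order: Σ_{n ≤ x} φ(n) ~ (3/π²) x². For x = 172, (3/π²)·172² ≈ 8992.46.)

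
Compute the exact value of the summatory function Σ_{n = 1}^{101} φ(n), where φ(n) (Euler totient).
Σ_{n ≤ 101} φ(n) = 3144

Compute φ(n) for each 1 ≤ n ≤ 101: φ(1) = 1, φ(2) = 1, φ(3) = 2, φ(4) = 2, φ(5) = 4, φ(6) = 2, φ(7) = 6, φ(8) = 4, φ(9) = 6, φ(10) = 4, φ(11) = 10, φ(12) = 4, φ(13) = 12, φ(14) = 6, φ(15) = 8, φ(16) = 8, φ(17) = 16, φ(18) = 6, φ(19) = 18, φ(20) = 8, φ(21) = 12, φ(22) = 10, φ(23) = 22, φ(24) = 8, φ(25) = 20, φ(26) = 12, φ(27) = 18, φ(28) = 12, φ(29) = 28, φ(30) = 8, φ(31) = 30, φ(32) = 16, φ(33) = 20, φ(34) = 16, φ(35) = 24, φ(36) = 12, φ(37) = 36, φ(38) = 18, φ(39) = 24, φ(40) = 16, φ(41) = 40, φ(42) = 12, φ(43) = 42, φ(44) = 20, φ(45) = 24, φ(46) = 22, φ(47) = 46, φ(48) = 16, φ(49) = 42, φ(50) = 20, φ(51) = 32, φ(52) = 24, φ(53) = 52, φ(54) = 18, φ(55) = 40, φ(56) = 24, φ(57) = 36, φ(58) = 28, φ(59) = 58, φ(60) = 16, φ(61) = 60, φ(62) = 30, φ(63) = 36, φ(64) = 32, φ(65) = 48, φ(66) = 20, φ(67) = 66, φ(68) = 32, φ(69) = 44, φ(70) = 24, φ(71) = 70, φ(72) = 24, φ(73) = 72, φ(74) = 36, φ(75) = 40, φ(76) = 36, φ(77) = 60, φ(78) = 24, φ(79) = 78, φ(80) = 32, φ(81) = 54, φ(82) = 40, φ(83) = 82, φ(84) = 24, φ(85) = 64, φ(86) = 42, φ(87) = 56, φ(88) = 40, φ(89) = 88, φ(90) = 24, φ(91) = 72, φ(92) = 44, φ(93) = 60, φ(94) = 46, φ(95) = 72, φ(96) = 32, φ(97) = 96, φ(98) = 42, φ(99) = 60, φ(100) = 40, φ(101) = 100. Summing all 101 values: 3144. (Average order: Σ_{n ≤ x} φ(n) ~ (3/π²) x². For x = 101, (3/π²)·101² ≈ 3100.73.)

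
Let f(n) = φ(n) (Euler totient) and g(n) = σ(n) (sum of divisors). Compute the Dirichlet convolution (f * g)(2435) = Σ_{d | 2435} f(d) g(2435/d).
(φ * σ)(2435) = 9740

Divisors of 2435: [1, 5, 487, 2435]. For each d | 2435:
  d = 1: φ(1) · σ(2435/1) = 1 · 2928 = 2928
  d = 5: φ(5) · σ(2435/5) = 4 · 488 = 1952
  d = 487: φ(487) · σ(2435/487) = 486 · 6 = 2916
  d = 2435: φ(2435) · σ(2435/2435) = 1944 · 1 = 1944
Summing: (φ * σ)(2435) = 2928 + 1952 + 2916 + 1944 = 9740.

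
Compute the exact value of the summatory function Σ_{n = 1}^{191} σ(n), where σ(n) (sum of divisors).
Σ_{n ≤ 191} σ(n) = 29982

Compute σ(n) for each 1 ≤ n ≤ 191: σ(1) = 1, σ(2) = 3, σ(3) = 4, σ(4) = 7, σ(5) = 6, σ(6) = 12, σ(7) = 8, σ(8) = 15, σ(9) = 13, σ(10) = 18, σ(11) = 12, σ(12) = 28, σ(13) = 14, σ(14) = 24, σ(15) = 24, σ(16) = 31, σ(17) = 18, σ(18) = 39, σ(19) = 20, σ(20) = 42, σ(21) = 32, σ(22) = 36, σ(23) = 24, σ(24) = 60, σ(25) = 31, σ(26) = 42, σ(27) = 40, σ(28) = 56, σ(29) = 30, σ(30) = 72, σ(31) = 32, σ(32) = 63, σ(33) = 48, σ(34) = 54, σ(35) = 48, σ(36) = 91, σ(37) = 38, σ(38) = 60, σ(39) = 56, σ(40) = 90, σ(41) = 42, σ(42) = 96, σ(43) = 44, σ(44) = 84, σ(45) = 78, σ(46) = 72, σ(47) = 48, σ(48) = 124, σ(49) = 57, σ(50) = 93, σ(51) = 72, σ(52) = 98, σ(53) = 54, σ(54) = 120, σ(55) = 72, σ(56) = 120, σ(57) = 80, σ(58) = 90, σ(59) = 60, σ(60) = 168, σ(61) = 62, σ(62) = 96, σ(63) = 104, σ(64) = 127, σ(65) = 84, σ(66) = 144, σ(67) = 68, σ(68) = 126, σ(69) = 96, σ(70) = 144, σ(71) = 72, σ(72) = 195, σ(73) = 74, σ(74) = 114, σ(75) = 124, σ(76) = 140, σ(77) = 96, σ(78) = 168, σ(79) = 80, σ(80) = 186, σ(81) = 121, σ(82) = 126, σ(83) = 84, σ(84) = 224, σ(85) = 108, σ(86) = 132, σ(87) = 120, σ(88) = 180, σ(89) = 90, σ(90) = 234, σ(91) = 112, σ(92) = 168, σ(93) = 128, σ(94) = 144, σ(95) = 120, σ(96) = 252, σ(97) = 98, σ(98) = 171, σ(99) = 156, σ(100) = 217, σ(101) = 102, σ(102) = 216, σ(103) = 104, σ(104) = 210, σ(105) = 192, σ(106) = 162, σ(107) = 108, σ(108) = 280, σ(109) = 110, σ(110) = 216, σ(111) = 152, σ(112) = 248, σ(113) = 114, σ(114) = 240, σ(115) = 144, σ(116) = 210, σ(117) = 182, σ(118) = 180, σ(119) = 144, σ(120) = 360, σ(121) = 133, σ(122) = 186, σ(123) = 168, σ(124) = 224, σ(125) = 156, σ(126) = 312, σ(127) = 128, σ(128) = 255, σ(129) = 176, σ(130) = 252, σ(131) = 132, σ(132) = 336, σ(133) = 160, σ(134) = 204, σ(135) = 240, σ(136) = 270, σ(137) = 138, σ(138) = 288, σ(139) = 140, σ(140) = 336, σ(141) = 192, σ(142) = 216, σ(143) = 168, σ(144) = 403, σ(145) = 180, σ(146) = 222, σ(147) = 228, σ(148) = 266, σ(149) = 150, σ(150) = 372, σ(151) = 152, σ(152) = 300, σ(153) = 234, σ(154) = 288, σ(155) = 192, σ(156) = 392, σ(157) = 158, σ(158) = 240, σ(159) = 216, σ(160) = 378, σ(161) = 192, σ(162) = 363, σ(163) = 164, σ(164) = 294, σ(165) = 288, σ(166) = 252, σ(167) = 168, σ(168) = 480, σ(169) = 183, σ(170) = 324, σ(171) = 260, σ(172) = 308, σ(173) = 174, σ(174) = 360, σ(175) = 248, σ(176) = 372, σ(177) = 240, σ(178) = 270, σ(179) = 180, σ(180) = 546, σ(181) = 182, σ(182) = 336, σ(183) = 248, σ(184) = 360, σ(185) = 228, σ(186) = 384, σ(187) = 216, σ(188) = 336, σ(189) = 320, σ(190) = 360, σ(191) = 192. Summing all 191 values: 29982. (Average order: Σ_{n ≤ x} σ(n) ~ (π²/12) x². For x = 191, (π²/12)·191² ≈ 30004.42.)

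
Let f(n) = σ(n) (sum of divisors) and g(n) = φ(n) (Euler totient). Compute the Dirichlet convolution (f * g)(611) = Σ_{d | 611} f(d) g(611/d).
(σ * φ)(611) = 2444

Divisors of 611: [1, 13, 47, 611]. For each d | 611:
  d = 1: σ(1) · φ(611/1) = 1 · 552 = 552
  d = 13: σ(13) · φ(611/13) = 14 · 46 = 644
  d = 47: σ(47) · φ(611/47) = 48 · 12 = 576
  d = 611: σ(611) · φ(611/611) = 672 · 1 = 672
Summing: (σ * φ)(611) = 552 + 644 + 576 + 672 = 2444.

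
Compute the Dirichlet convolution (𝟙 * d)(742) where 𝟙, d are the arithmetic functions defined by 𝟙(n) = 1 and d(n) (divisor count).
(𝟙 * d)(742) = 27

Divisors of 742: [1, 2, 7, 14, 53, 106, 371, 742]. For each d | 742:
  d = 1: 𝟙(1) · d(742/1) = 1 · 8 = 8
  d = 2: 𝟙(2) · d(742/2) = 1 · 4 = 4
  d = 7: 𝟙(7) · d(742/7) = 1 · 4 = 4
  d = 14: 𝟙(14) · d(742/14) = 1 · 2 = 2
  d = 53: 𝟙(53) · d(742/53) = 1 · 4 = 4
  d = 106: 𝟙(106) · d(742/106) = 1 · 2 = 2
  d = 371: 𝟙(371) · d(742/371) = 1 · 2 = 2
  d = 742: 𝟙(742) · d(742/742) = 1 · 1 = 1
Summing: (𝟙 * d)(742) = 8 + 4 + 4 + 2 + 4 + 2 + 2 + 1 = 27.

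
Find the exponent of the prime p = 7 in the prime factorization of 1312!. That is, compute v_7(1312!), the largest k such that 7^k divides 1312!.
v_7(1312!) = 216

Legendre's formula: v_p(n!) = Σ_{k ≥ 1} ⌊n / p^k⌋. For p = 7, n = 1312, the terms are:
  ⌊1312/7^1⌋ = ⌊1312/7⌋ = 187
  ⌊1312/7^2⌋ = ⌊1312/49⌋ = 26
  ⌊1312/7^3⌋ = ⌊1312/343⌋ = 3
(the next term ⌊1312/7^4⌋ = 0, terminating the sum). Summing: v_7(1312!) = 187 + 26 + 3 = 216.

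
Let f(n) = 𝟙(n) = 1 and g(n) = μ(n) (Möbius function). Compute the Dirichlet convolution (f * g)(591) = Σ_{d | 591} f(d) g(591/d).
(𝟙 * μ)(591) = 0

Divisors of 591: [1, 3, 197, 591]. For each d | 591:
  d = 1: 𝟙(1) · μ(591/1) = 1 · 1 = 1
  d = 3: 𝟙(3) · μ(591/3) = 1 · -1 = -1
  d = 197: 𝟙(197) · μ(591/197) = 1 · -1 = -1
  d = 591: 𝟙(591) · μ(591/591) = 1 · 1 = 1
Summing: (𝟙 * μ)(591) = 1 + -1 + -1 + 1 = 0.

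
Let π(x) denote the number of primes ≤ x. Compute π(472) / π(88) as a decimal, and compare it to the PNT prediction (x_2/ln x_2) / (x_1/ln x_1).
π(472)/π(88) = 91/23 ≈ 3.9565;  PNT prediction ≈ 3.9004.

π(88) = 23 and π(472) = 91, so π(472)/π(88) ≈ 3.9565. The PNT-predicted ratio is (472/ln(472)) / (88/ln(88)) ≈ 3.9004. The two agree to within a few percent, as expected.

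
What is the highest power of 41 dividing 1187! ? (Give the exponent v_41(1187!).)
v_41(1187!) = 28

Legendre's formula: v_p(n!) = Σ_{k ≥ 1} ⌊n / p^k⌋. For p = 41, n = 1187, the terms are:
  ⌊1187/41^1⌋ = ⌊1187/41⌋ = 28
(the next term ⌊1187/41^2⌋ = 0, terminating the sum). Summing: v_41(1187!) = 28 = 28.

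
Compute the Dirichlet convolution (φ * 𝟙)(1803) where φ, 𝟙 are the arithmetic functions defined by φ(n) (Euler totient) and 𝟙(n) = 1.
(φ * 𝟙)(1803) = 1803

Divisors of 1803: [1, 3, 601, 1803]. For each d | 1803:
  d = 1: φ(1) · 𝟙(1803/1) = 1 · 1 = 1
  d = 3: φ(3) · 𝟙(1803/3) = 2 · 1 = 2
  d = 601: φ(601) · 𝟙(1803/601) = 600 · 1 = 600
  d = 1803: φ(1803) · 𝟙(1803/1803) = 1200 · 1 = 1200
Summing: (φ * 𝟙)(1803) = 1 + 2 + 600 + 1200 = 1803.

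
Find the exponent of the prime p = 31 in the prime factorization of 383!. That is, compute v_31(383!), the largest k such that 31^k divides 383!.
v_31(383!) = 12

Legendre's formula: v_p(n!) = Σ_{k ≥ 1} ⌊n / p^k⌋. For p = 31, n = 383, the terms are:
  ⌊383/31^1⌋ = ⌊383/31⌋ = 12
(the next term ⌊383/31^2⌋ = 0, terminating the sum). Summing: v_31(383!) = 12 = 12.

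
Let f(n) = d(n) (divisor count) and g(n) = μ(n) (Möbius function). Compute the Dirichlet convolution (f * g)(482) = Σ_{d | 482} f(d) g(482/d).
(d * μ)(482) = 1

Divisors of 482: [1, 2, 241, 482]. For each d | 482:
  d = 1: d(1) · μ(482/1) = 1 · 1 = 1
  d = 2: d(2) · μ(482/2) = 2 · -1 = -2
  d = 241: d(241) · μ(482/241) = 2 · -1 = -2
  d = 482: d(482) · μ(482/482) = 4 · 1 = 4
Summing: (d * μ)(482) = 1 + -2 + -2 + 4 = 1.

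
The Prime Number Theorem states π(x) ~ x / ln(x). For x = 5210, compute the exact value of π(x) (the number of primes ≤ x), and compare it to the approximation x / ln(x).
π(5210) = 693;  x/ln(x) ≈ 608.76;  relative error ≈ 12.16%.

Directly count primes up to 5210: π(5210) = 693. The PNT approximation gives 5210/ln(5210) ≈ 5210/8.55834 ≈ 608.76. Relative error (π(x) − x/ln(x)) / π(x) ≈ 12.16%; the approximation is known to undercount slightly (Li(x) is a better estimate).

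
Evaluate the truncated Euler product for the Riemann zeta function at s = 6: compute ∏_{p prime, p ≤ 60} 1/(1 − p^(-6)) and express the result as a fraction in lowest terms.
∏ = 4770739572296379656394863241102356173984421633090039451960419477648624277653925987495283/4689410829889825408368231882153932262030763270859585875623809572192922480840433054253056

The primes p ≤ 60 are [2, 3, 5, 7, 11, 13, 17, 19, 23, 29, 31, 37, 41, 43, 47, 53, 59]. For each prime, (1 − 1/p^6)^(-1) = p^6 / (p^6 − 1). The product is (1 − 1/2^6)^(-1), (1 − 1/3^6)^(-1), (1 − 1/5^6)^(-1), (1 − 1/7^6)^(-1), (1 − 1/11^6)^(-1), (1 − 1/13^6)^(-1), (1 − 1/17^6)^(-1), (1 − 1/19^6)^(-1), (1 − 1/23^6)^(-1), (1 − 1/29^6)^(-1), (1 − 1/31^6)^(-1), (1 − 1/37^6)^(-1), (1 − 1/41^6)^(-1), (1 − 1/43^6)^(-1), (1 − 1/47^6)^(-1), (1 − 1/53^6)^(-1), (1 − 1/59^6)^(-1) = ∏ p^6 / (p^6 − 1) = 4770739572296379656394863241102356173984421633090039451960419477648624277653925987495283/4689410829889825408368231882153932262030763270859585875623809572192922480840433054253056.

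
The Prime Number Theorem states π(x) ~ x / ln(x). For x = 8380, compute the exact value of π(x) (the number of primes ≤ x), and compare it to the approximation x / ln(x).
π(8380) = 1049;  x/ln(x) ≈ 927.65;  relative error ≈ 11.57%.

Directly count primes up to 8380: π(8380) = 1049. The PNT approximation gives 8380/ln(8380) ≈ 8380/9.03360 ≈ 927.65. Relative error (π(x) − x/ln(x)) / π(x) ≈ 11.57%; the approximation is known to undercount slightly (Li(x) is a better estimate).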